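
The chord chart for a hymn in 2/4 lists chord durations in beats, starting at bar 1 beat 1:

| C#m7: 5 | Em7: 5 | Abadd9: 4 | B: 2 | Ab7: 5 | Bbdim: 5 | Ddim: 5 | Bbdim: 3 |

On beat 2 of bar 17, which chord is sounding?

Beat 2 of bar 17 is beat (17−1)×2 + 2 = 34 overall.
Running totals: C#m7 ends at 5, Em7 ends at 10, Abadd9 ends at 14, B ends at 16, Ab7 ends at 21, Bbdim ends at 26, Ddim ends at 31, Bbdim ends at 34.
Beat 34 falls within Bbdim.

Bbdim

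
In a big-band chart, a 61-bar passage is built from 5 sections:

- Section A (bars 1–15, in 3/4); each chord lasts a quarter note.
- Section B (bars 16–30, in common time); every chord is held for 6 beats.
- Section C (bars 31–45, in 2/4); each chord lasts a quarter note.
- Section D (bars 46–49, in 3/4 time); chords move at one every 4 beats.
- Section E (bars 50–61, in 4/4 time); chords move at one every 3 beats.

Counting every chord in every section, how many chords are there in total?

104 chords

A: 15·3 = 45 beats, 45/1 = 45 chords.
B: 15·4 = 60 beats, 60/6 = 10 chords.
C: 15·2 = 30 beats, 30/1 = 30 chords.
D: 4·3 = 12 beats, 12/4 = 3 chords.
E: 12·4 = 48 beats, 48/3 = 16 chords.
Total: 45 + 10 + 30 + 3 + 16 = 104.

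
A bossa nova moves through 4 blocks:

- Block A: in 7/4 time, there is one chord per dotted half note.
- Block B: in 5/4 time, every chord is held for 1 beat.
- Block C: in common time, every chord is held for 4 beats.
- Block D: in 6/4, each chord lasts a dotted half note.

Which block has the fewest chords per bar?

A: 7 beats/bar ÷ 3 beats/chord = 7/3 chords/bar.
B: 5 beats/bar ÷ 1 beat/chord = 5 chords/bar.
C: 4 beats/bar ÷ 4 beats/chord = 1 chord/bar.
D: 6 beats/bar ÷ 3 beats/chord = 2 chords/bar.
Slowest is C at 1 chords/bar.

Block C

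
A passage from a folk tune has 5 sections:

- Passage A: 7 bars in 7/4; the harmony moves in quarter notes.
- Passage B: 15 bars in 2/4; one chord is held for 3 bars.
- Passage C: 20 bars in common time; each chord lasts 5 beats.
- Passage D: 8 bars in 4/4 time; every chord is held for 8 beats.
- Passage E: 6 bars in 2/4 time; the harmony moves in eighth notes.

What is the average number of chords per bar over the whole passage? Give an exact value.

1.75 chords per bar

A: 7 × 7 = 49 beats ÷ 1 = 49 chords.
B: 15 × 2 = 30 beats ÷ 6 = 5 chords.
C: 20 × 4 = 80 beats ÷ 5 = 16 chords.
D: 8 × 4 = 32 beats ÷ 8 = 4 chords.
E: 6 × 2 = 12 beats ÷ 0.5 = 24 chords.
Overall: 98 chords over 56 bars → 98/56 = 1.75 chords per bar.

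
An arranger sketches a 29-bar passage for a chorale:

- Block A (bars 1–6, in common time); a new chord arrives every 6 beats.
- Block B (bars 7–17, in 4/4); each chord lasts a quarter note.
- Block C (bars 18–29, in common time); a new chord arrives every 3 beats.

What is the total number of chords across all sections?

64 chords

A has 24 beats and chords last 6 each, so 4 chords.
B has 44 beats and chords last 1 each, so 44 chords.
C has 48 beats and chords last 3 each, so 16 chords.
Total: 4 + 44 + 16 = 64.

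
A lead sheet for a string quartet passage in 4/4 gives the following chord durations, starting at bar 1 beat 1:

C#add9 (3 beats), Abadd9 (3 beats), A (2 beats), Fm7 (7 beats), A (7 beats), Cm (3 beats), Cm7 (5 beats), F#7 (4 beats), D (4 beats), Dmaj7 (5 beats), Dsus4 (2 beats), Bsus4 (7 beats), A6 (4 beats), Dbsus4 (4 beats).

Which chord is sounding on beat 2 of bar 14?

A6

Beat 2 of bar 14 is beat (14−1)×4 + 2 = 54 overall.
Running totals: C#add9 ends at 3, Abadd9 ends at 6, A ends at 8, Fm7 ends at 15, A ends at 22, Cm ends at 25, Cm7 ends at 30, F#7 ends at 34, D ends at 38, Dmaj7 ends at 43, Dsus4 ends at 45, Bsus4 ends at 52, A6 ends at 56.
Beat 54 falls within A6.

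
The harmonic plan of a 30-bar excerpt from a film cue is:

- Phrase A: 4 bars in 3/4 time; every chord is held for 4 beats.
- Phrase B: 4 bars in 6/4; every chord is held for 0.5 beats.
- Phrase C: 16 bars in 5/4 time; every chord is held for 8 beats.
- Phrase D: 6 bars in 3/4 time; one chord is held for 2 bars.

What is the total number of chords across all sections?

A has 12 beats and chords last 4 each, so 3 chords.
B has 24 beats and chords last 0.5 each, so 48 chords.
C has 80 beats and chords last 8 each, so 10 chords.
D has 18 beats and chords last 6 each, so 3 chords.
Total: 3 + 48 + 10 + 3 = 64.

64 chords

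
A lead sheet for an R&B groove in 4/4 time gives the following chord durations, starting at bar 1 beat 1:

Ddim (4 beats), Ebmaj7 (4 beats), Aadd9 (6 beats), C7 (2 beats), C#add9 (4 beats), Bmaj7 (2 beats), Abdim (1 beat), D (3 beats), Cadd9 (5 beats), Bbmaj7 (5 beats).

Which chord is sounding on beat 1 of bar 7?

D

Beat 1 of bar 7 is beat (7−1)×4 + 1 = 25 overall.
Running totals: Ddim ends at 4, Ebmaj7 ends at 8, Aadd9 ends at 14, C7 ends at 16, C#add9 ends at 20, Bmaj7 ends at 22, Abdim ends at 23, D ends at 26.
Beat 25 falls within D.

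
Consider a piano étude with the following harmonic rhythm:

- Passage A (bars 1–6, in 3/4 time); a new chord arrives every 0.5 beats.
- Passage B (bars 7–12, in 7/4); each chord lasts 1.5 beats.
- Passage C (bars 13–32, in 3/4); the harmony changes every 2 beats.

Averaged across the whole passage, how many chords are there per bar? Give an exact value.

A: 6 × 3 = 18 beats ÷ 0.5 = 36 chords.
B: 6 × 7 = 42 beats ÷ 1.5 = 28 chords.
C: 20 × 3 = 60 beats ÷ 2 = 30 chords.
Overall: 94 chords over 32 bars → 94/32 = 47/16 chords per bar.

47/16 chords per bar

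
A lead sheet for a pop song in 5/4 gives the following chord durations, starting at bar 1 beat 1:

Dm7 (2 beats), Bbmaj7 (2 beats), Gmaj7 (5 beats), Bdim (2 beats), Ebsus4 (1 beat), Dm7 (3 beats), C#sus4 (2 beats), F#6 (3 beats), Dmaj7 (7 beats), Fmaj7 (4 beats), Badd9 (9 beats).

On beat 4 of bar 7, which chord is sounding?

Beat 4 of bar 7 is beat (7−1)×5 + 4 = 34 overall.
Running totals: Dm7 ends at 2, Bbmaj7 ends at 4, Gmaj7 ends at 9, Bdim ends at 11, Ebsus4 ends at 12, Dm7 ends at 15, C#sus4 ends at 17, F#6 ends at 20, Dmaj7 ends at 27, Fmaj7 ends at 31, Badd9 ends at 40.
Beat 34 falls within Badd9.

Badd9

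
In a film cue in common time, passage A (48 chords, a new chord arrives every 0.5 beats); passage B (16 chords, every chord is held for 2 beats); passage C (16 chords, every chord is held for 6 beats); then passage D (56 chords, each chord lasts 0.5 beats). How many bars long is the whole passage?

A: 48 × 0.5 = 24 beats = 6 bars.
B: 16 × 2 = 32 beats = 8 bars.
C: 16 × 6 = 96 beats = 24 bars.
D: 56 × 0.5 = 28 beats = 7 bars.
Total: 6 + 8 + 24 + 7 = 45 bars.

45 bars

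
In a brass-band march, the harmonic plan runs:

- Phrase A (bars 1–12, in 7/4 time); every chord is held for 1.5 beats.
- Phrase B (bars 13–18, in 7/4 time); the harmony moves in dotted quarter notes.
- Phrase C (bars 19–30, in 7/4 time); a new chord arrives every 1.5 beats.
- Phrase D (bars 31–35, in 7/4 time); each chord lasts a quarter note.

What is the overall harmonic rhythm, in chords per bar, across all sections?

A: 12 × 7 = 84 beats ÷ 1.5 = 56 chords.
B: 6 × 7 = 42 beats ÷ 1.5 = 28 chords.
C: 12 × 7 = 84 beats ÷ 1.5 = 56 chords.
D: 5 × 7 = 35 beats ÷ 1 = 35 chords.
Overall: 175 chords over 35 bars → 175/35 = 5 chords per bar.

5 chords per bar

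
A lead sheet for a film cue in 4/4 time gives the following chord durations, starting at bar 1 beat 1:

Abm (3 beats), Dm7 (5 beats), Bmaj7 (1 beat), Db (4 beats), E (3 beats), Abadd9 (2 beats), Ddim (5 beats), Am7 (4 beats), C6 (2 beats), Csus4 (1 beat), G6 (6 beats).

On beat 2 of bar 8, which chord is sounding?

Csus4

Beat 2 of bar 8 is beat (8−1)×4 + 2 = 30 overall.
Running totals: Abm ends at 3, Dm7 ends at 8, Bmaj7 ends at 9, Db ends at 13, E ends at 16, Abadd9 ends at 18, Ddim ends at 23, Am7 ends at 27, C6 ends at 29, Csus4 ends at 30.
Beat 30 falls within Csus4.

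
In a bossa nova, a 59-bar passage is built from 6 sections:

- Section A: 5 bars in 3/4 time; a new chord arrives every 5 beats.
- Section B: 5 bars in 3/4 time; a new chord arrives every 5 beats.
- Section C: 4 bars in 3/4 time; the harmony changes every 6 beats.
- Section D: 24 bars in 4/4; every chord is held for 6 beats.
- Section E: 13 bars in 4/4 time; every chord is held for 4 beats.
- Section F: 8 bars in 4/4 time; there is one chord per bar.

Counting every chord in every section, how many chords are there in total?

A: 5·3 = 15 beats, 15/5 = 3 chords.
B: 5·3 = 15 beats, 15/5 = 3 chords.
C: 4·3 = 12 beats, 12/6 = 2 chords.
D: 24·4 = 96 beats, 96/6 = 16 chords.
E: 13·4 = 52 beats, 52/4 = 13 chords.
F: 8·4 = 32 beats, 32/4 = 8 chords.
Total: 3 + 3 + 2 + 16 + 13 + 8 = 45.

45 chords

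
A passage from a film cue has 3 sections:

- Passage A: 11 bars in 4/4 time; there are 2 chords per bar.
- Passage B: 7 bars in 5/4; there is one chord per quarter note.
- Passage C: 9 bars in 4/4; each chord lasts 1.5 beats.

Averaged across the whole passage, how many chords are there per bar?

3 chords per bar

A: 11 × 4 = 44 beats ÷ 2 = 22 chords.
B: 7 × 5 = 35 beats ÷ 1 = 35 chords.
C: 9 × 4 = 36 beats ÷ 1.5 = 24 chords.
Overall: 81 chords over 27 bars → 81/27 = 3 chords per bar.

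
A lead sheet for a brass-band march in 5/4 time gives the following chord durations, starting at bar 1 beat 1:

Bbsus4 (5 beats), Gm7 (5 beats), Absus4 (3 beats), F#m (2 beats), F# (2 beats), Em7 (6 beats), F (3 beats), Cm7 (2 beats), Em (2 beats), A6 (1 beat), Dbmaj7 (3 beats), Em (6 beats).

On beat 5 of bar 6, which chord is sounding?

Em

Beat 5 of bar 6 is beat (6−1)×5 + 5 = 30 overall.
Running totals: Bbsus4 ends at 5, Gm7 ends at 10, Absus4 ends at 13, F#m ends at 15, F# ends at 17, Em7 ends at 23, F ends at 26, Cm7 ends at 28, Em ends at 30.
Beat 30 falls within Em.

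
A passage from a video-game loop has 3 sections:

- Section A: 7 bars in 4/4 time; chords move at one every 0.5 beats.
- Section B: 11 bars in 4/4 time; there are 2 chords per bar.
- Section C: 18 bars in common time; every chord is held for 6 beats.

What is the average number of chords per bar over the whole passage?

2.5 chords per bar

A: 7 bars of 4 beats is 28 beats; at 0.5 beats each that's 56 chords.
B: 11 bars of 4 beats is 44 beats; at 2 beats each that's 22 chords.
C: 18 bars of 4 beats is 72 beats; at 6 beats each that's 12 chords.
Overall: 90 chords over 36 bars → 90/36 = 2.5 chords per bar.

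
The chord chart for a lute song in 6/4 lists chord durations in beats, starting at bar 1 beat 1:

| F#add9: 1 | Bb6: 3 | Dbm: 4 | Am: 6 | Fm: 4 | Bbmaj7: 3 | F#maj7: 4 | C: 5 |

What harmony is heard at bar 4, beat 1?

Bbmaj7

Beat 1 of bar 4 is beat (4−1)×6 + 1 = 19 overall.
Running totals: F#add9 ends at 1, Bb6 ends at 4, Dbm ends at 8, Am ends at 14, Fm ends at 18, Bbmaj7 ends at 21.
Beat 19 falls within Bbmaj7.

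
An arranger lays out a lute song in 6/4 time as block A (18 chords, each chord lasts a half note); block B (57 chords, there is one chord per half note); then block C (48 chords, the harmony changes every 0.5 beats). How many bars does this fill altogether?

A: 18 × 2 = 36 beats = 6 bars.
B: 57 × 2 = 114 beats = 19 bars.
C: 48 × 0.5 = 24 beats = 4 bars.
Total: 6 + 19 + 4 = 29 bars.

29 bars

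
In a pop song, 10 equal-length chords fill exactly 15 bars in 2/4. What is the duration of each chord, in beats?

3 beats

15 bars × 2 beats/bar = 30 beats total.
30 beats ÷ 10 chords = 3 beats per chord.
(That is a dotted half note.)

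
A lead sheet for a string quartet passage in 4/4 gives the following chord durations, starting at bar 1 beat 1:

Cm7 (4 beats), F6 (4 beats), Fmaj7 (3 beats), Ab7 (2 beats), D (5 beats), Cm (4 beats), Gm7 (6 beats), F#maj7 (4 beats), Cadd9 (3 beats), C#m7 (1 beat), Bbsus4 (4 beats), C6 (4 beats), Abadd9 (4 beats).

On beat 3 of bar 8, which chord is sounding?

F#maj7

Beat 3 of bar 8 is beat (8−1)×4 + 3 = 31 overall.
Running totals: Cm7 ends at 4, F6 ends at 8, Fmaj7 ends at 11, Ab7 ends at 13, D ends at 18, Cm ends at 22, Gm7 ends at 28, F#maj7 ends at 32.
Beat 31 falls within F#maj7.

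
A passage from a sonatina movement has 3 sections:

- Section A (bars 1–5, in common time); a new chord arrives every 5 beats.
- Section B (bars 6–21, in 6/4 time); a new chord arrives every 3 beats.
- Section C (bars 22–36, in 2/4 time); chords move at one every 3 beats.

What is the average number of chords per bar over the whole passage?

A: 5 × 4 = 20 beats ÷ 5 = 4 chords.
B: 16 × 6 = 96 beats ÷ 3 = 32 chords.
C: 15 × 2 = 30 beats ÷ 3 = 10 chords.
Overall: 46 chords over 36 bars → 46/36 = 23/18 chords per bar.

23/18 chords per bar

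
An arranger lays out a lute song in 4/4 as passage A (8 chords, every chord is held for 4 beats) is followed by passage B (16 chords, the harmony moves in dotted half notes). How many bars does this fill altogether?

A: 8 × 4 = 32 beats = 8 bars.
B: 16 × 3 = 48 beats = 12 bars.
Total: 8 + 12 = 20 bars.

20 bars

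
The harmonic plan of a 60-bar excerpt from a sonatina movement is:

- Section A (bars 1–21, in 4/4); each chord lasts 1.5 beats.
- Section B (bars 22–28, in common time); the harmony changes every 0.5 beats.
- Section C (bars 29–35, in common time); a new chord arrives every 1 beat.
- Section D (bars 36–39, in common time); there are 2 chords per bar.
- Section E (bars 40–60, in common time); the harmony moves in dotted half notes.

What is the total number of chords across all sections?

176 chords

A: 21 bars × 4 beats = 84 beats; 1.5 beats/chord → 56 chords.
B: 7 bars × 4 beats = 28 beats; 0.5 beats/chord → 56 chords.
C: 7 bars × 4 beats = 28 beats; 1 beat/chord → 28 chords.
D: 4 bars × 4 beats = 16 beats; 2 beats/chord → 8 chords.
E: 21 bars × 4 beats = 84 beats; 3 beats/chord → 28 chords.
Total: 56 + 56 + 28 + 8 + 28 = 176.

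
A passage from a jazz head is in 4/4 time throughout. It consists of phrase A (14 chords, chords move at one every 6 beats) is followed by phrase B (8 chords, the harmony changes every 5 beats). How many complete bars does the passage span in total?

31 bars

A: 14 × 6 = 84 beats = 21 bars.
B: 8 × 5 = 40 beats = 10 bars.
Total: 21 + 10 = 31 bars.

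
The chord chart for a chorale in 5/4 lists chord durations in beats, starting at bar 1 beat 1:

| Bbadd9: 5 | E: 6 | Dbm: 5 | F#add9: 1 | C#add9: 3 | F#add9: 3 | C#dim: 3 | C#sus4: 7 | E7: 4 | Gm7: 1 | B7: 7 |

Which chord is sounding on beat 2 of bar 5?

F#add9

Beat 2 of bar 5 is beat (5−1)×5 + 2 = 22 overall.
Running totals: Bbadd9 ends at 5, E ends at 11, Dbm ends at 16, F#add9 ends at 17, C#add9 ends at 20, F#add9 ends at 23.
Beat 22 falls within F#add9.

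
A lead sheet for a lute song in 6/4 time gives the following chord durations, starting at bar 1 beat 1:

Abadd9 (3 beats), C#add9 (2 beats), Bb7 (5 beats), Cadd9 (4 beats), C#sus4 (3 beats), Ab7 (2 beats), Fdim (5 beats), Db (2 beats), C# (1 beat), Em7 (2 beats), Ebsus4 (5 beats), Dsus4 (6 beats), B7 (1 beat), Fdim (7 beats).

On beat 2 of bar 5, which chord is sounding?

Db

Beat 2 of bar 5 is beat (5−1)×6 + 2 = 26 overall.
Running totals: Abadd9 ends at 3, C#add9 ends at 5, Bb7 ends at 10, Cadd9 ends at 14, C#sus4 ends at 17, Ab7 ends at 19, Fdim ends at 24, Db ends at 26.
Beat 26 falls within Db.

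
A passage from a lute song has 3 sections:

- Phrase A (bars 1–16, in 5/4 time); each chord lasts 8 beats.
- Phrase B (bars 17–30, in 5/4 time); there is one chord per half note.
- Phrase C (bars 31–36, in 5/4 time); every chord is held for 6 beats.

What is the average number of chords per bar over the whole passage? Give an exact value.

A: 16 bars of 5 beats is 80 beats; at 8 beats each that's 10 chords.
B: 14 bars of 5 beats is 70 beats; at 2 beats each that's 35 chords.
C: 6 bars of 5 beats is 30 beats; at 6 beats each that's 5 chords.
Overall: 50 chords over 36 bars → 50/36 = 25/18 chords per bar.

25/18 chords per bar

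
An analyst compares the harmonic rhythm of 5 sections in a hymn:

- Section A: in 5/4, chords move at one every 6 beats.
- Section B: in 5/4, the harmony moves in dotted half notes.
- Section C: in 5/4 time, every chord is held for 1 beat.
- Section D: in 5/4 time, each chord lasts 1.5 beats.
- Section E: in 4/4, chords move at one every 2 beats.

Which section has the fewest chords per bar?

A: 5 beats/bar ÷ 6 beats/chord = 5/6 chords/bar.
B: 5 beats/bar ÷ 3 beats/chord = 5/3 chords/bar.
C: 5 beats/bar ÷ 1 beat/chord = 5 chords/bar.
D: 5 beats/bar ÷ 1.5 beats/chord = 10/3 chords/bar.
E: 4 beats/bar ÷ 2 beats/chord = 2 chords/bar.
Slowest is A at 5/6 chords/bar.

Section A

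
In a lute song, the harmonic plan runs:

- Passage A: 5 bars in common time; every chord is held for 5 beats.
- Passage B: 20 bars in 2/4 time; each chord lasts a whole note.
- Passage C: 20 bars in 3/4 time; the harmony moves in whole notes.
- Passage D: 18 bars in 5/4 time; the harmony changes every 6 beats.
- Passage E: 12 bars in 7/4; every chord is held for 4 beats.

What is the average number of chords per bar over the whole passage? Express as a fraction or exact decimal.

A: 5 bars of 4 beats is 20 beats; at 5 beats each that's 4 chords.
B: 20 bars of 2 beats is 40 beats; at 4 beats each that's 10 chords.
C: 20 bars of 3 beats is 60 beats; at 4 beats each that's 15 chords.
D: 18 bars of 5 beats is 90 beats; at 6 beats each that's 15 chords.
E: 12 bars of 7 beats is 84 beats; at 4 beats each that's 21 chords.
Overall: 65 chords over 75 bars → 65/75 = 13/15 chords per bar.

13/15 chords per bar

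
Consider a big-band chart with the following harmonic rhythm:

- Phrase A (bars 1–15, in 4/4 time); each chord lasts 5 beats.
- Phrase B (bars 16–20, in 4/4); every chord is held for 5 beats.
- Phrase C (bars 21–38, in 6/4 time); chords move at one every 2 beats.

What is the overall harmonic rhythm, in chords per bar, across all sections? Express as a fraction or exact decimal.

35/19 chords per bar

A: 15 × 4 = 60 beats ÷ 5 = 12 chords.
B: 5 × 4 = 20 beats ÷ 5 = 4 chords.
C: 18 × 6 = 108 beats ÷ 2 = 54 chords.
Overall: 70 chords over 38 bars → 70/38 = 35/19 chords per bar.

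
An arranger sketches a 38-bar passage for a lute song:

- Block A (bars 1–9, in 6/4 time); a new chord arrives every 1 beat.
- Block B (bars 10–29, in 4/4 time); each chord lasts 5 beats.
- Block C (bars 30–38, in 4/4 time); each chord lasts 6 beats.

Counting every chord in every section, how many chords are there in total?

76 chords

A: 9 bars × 6 beats = 54 beats; 1 beat/chord → 54 chords.
B: 20 bars × 4 beats = 80 beats; 5 beats/chord → 16 chords.
C: 9 bars × 4 beats = 36 beats; 6 beats/chord → 6 chords.
Total: 54 + 16 + 6 = 76.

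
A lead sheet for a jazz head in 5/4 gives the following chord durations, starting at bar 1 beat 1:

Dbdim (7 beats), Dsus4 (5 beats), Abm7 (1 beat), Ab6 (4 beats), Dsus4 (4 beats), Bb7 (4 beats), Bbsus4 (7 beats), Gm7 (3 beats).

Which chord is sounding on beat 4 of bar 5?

Bb7

Beat 4 of bar 5 is beat (5−1)×5 + 4 = 24 overall.
Running totals: Dbdim ends at 7, Dsus4 ends at 12, Abm7 ends at 13, Ab6 ends at 17, Dsus4 ends at 21, Bb7 ends at 25.
Beat 24 falls within Bb7.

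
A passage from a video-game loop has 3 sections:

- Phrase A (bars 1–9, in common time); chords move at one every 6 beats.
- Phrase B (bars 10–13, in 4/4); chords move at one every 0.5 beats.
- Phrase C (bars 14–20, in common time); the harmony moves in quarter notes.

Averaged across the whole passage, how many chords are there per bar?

A: 9 × 4 = 36 beats ÷ 6 = 6 chords.
B: 4 × 4 = 16 beats ÷ 0.5 = 32 chords.
C: 7 × 4 = 28 beats ÷ 1 = 28 chords.
Overall: 66 chords over 20 bars → 66/20 = 3.3 chords per bar.

3.3 chords per bar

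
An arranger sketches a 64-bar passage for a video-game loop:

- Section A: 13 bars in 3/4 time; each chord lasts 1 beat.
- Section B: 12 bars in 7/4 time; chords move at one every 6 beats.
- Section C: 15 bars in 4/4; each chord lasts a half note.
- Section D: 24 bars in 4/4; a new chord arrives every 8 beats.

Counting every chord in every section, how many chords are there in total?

A: 13·3 = 39 beats, 39/1 = 39 chords.
B: 12·7 = 84 beats, 84/6 = 14 chords.
C: 15·4 = 60 beats, 60/2 = 30 chords.
D: 24·4 = 96 beats, 96/8 = 12 chords.
Total: 39 + 14 + 30 + 12 = 95.

95 chords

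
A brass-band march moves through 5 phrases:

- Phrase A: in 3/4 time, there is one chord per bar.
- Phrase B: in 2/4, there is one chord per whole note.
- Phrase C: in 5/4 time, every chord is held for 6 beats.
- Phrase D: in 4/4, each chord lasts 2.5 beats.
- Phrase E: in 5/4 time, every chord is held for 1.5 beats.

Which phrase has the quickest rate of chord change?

A: each chord is 3 beats in 3/4, so 1 per bar.
B: each chord is 4 beats in 2/4, so 0.5 per bar.
C: each chord is 6 beats in 5/4, so 5/6 per bar.
D: each chord is 2.5 beats in 4/4, so 1.6 per bar.
E: each chord is 1.5 beats in 5/4, so 10/3 per bar.
Fastest is E at 10/3 chords/bar.

Phrase E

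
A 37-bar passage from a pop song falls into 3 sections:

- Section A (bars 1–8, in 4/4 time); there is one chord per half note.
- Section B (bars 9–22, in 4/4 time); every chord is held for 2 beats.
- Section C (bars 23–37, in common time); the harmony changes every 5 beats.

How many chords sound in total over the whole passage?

A has 32 beats and chords last 2 each, so 16 chords.
B has 56 beats and chords last 2 each, so 28 chords.
C has 60 beats and chords last 5 each, so 12 chords.
Total: 16 + 28 + 12 = 56.

56 chords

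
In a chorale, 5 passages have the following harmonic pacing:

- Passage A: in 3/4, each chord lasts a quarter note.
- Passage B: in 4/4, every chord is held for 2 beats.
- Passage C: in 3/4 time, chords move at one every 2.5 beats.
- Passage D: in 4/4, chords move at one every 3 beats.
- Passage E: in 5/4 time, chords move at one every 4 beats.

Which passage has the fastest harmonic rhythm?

Passage A

A: 3 beats/bar ÷ 1 beat/chord = 3 chords/bar.
B: 4 beats/bar ÷ 2 beats/chord = 2 chords/bar.
C: 3 beats/bar ÷ 2.5 beats/chord = 1.2 chords/bar.
D: 4 beats/bar ÷ 3 beats/chord = 4/3 chords/bar.
E: 5 beats/bar ÷ 4 beats/chord = 1.25 chords/bar.
Fastest is A at 3 chords/bar.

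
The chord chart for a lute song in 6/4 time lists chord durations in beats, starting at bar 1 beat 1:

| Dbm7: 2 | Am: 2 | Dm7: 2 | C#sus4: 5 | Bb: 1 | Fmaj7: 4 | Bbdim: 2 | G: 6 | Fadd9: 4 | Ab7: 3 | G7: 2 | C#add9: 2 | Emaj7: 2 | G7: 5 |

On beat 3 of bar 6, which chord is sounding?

Beat 3 of bar 6 is beat (6−1)×6 + 3 = 33 overall.
Running totals: Dbm7 ends at 2, Am ends at 4, Dm7 ends at 6, C#sus4 ends at 11, Bb ends at 12, Fmaj7 ends at 16, Bbdim ends at 18, G ends at 24, Fadd9 ends at 28, Ab7 ends at 31, G7 ends at 33.
Beat 33 falls within G7.

G7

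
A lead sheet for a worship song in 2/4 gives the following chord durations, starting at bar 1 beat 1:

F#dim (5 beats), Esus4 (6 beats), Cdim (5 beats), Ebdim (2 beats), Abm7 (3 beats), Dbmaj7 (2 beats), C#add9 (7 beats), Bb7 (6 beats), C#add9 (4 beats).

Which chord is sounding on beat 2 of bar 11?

Beat 2 of bar 11 is beat (11−1)×2 + 2 = 22 overall.
Running totals: F#dim ends at 5, Esus4 ends at 11, Cdim ends at 16, Ebdim ends at 18, Abm7 ends at 21, Dbmaj7 ends at 23.
Beat 22 falls within Dbmaj7.

Dbmaj7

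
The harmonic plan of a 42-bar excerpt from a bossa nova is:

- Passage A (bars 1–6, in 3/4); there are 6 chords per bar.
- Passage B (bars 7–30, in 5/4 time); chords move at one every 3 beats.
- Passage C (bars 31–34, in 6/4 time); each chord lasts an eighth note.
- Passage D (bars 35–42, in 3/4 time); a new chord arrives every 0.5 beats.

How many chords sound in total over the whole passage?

172 chords

A has 18 beats and chords last 0.5 each, so 36 chords.
B has 120 beats and chords last 3 each, so 40 chords.
C has 24 beats and chords last 0.5 each, so 48 chords.
D has 24 beats and chords last 0.5 each, so 48 chords.
Total: 36 + 40 + 48 + 48 = 172.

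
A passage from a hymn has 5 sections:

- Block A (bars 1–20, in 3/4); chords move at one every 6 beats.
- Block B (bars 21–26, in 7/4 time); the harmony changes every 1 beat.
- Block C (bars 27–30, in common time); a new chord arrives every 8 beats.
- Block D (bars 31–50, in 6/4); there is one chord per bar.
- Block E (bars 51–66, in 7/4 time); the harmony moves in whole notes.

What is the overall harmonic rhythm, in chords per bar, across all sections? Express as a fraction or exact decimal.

17/11 chords per bar

A: 20 bars of 3 beats is 60 beats; at 6 beats each that's 10 chords.
B: 6 bars of 7 beats is 42 beats; at 1 beat each that's 42 chords.
C: 4 bars of 4 beats is 16 beats; at 8 beats each that's 2 chords.
D: 20 bars of 6 beats is 120 beats; at 6 beats each that's 20 chords.
E: 16 bars of 7 beats is 112 beats; at 4 beats each that's 28 chords.
Overall: 102 chords over 66 bars → 102/66 = 17/11 chords per bar.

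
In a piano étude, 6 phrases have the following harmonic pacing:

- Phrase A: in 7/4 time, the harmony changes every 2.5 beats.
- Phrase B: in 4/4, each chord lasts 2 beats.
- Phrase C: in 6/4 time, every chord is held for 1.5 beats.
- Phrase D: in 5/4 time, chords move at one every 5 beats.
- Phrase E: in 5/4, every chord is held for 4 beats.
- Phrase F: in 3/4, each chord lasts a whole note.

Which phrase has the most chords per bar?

Phrase C

A: 7/2.5 = 2.8 chords/bar.
B: 4/2 = 2 chords/bar.
C: 6/1.5 = 4 chords/bar.
D: 5/5 = 1 chord/bar.
E: 5/4 = 1.25 chords/bar.
F: 3/4 = 0.75 chords/bar.
Fastest is C at 4 chords/bar.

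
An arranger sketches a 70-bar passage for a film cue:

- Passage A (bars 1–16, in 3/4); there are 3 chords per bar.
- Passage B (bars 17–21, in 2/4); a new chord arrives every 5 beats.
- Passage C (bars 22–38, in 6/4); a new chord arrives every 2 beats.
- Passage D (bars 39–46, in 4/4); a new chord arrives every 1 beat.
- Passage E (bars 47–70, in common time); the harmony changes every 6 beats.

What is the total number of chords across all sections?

A: 16·3 = 48 beats, 48/1 = 48 chords.
B: 5·2 = 10 beats, 10/5 = 2 chords.
C: 17·6 = 102 beats, 102/2 = 51 chords.
D: 8·4 = 32 beats, 32/1 = 32 chords.
E: 24·4 = 96 beats, 96/6 = 16 chords.
Total: 48 + 2 + 51 + 32 + 16 = 149.

149 chords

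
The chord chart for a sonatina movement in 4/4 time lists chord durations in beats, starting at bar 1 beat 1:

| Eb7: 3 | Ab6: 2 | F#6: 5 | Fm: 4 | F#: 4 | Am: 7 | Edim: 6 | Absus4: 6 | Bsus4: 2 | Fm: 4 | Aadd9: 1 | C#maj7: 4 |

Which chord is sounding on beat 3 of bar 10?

Bsus4

Beat 3 of bar 10 is beat (10−1)×4 + 3 = 39 overall.
Running totals: Eb7 ends at 3, Ab6 ends at 5, F#6 ends at 10, Fm ends at 14, F# ends at 18, Am ends at 25, Edim ends at 31, Absus4 ends at 37, Bsus4 ends at 39.
Beat 39 falls within Bsus4.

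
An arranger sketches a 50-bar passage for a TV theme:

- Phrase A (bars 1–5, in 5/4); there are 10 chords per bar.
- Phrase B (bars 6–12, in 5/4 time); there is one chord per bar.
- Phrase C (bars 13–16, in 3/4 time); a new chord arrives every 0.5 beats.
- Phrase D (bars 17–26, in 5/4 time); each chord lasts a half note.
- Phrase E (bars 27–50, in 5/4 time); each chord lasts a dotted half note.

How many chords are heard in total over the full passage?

A: 5·5 = 25 beats, 25/0.5 = 50 chords.
B: 7·5 = 35 beats, 35/5 = 7 chords.
C: 4·3 = 12 beats, 12/0.5 = 24 chords.
D: 10·5 = 50 beats, 50/2 = 25 chords.
E: 24·5 = 120 beats, 120/3 = 40 chords.
Total: 50 + 7 + 24 + 25 + 40 = 146.

146 chords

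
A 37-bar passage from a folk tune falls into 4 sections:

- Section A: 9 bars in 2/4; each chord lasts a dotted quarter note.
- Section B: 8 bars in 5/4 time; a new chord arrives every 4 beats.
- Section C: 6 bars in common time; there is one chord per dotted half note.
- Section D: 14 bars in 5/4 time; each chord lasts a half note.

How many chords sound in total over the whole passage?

65 chords

A: 9·2 = 18 beats, 18/1.5 = 12 chords.
B: 8·5 = 40 beats, 40/4 = 10 chords.
C: 6·4 = 24 beats, 24/3 = 8 chords.
D: 14·5 = 70 beats, 70/2 = 35 chords.
Total: 12 + 10 + 8 + 35 = 65.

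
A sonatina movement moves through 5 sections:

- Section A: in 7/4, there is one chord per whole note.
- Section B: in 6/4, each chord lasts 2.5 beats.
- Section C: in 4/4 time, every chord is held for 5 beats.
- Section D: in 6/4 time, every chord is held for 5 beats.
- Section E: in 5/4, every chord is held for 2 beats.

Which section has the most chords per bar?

Section E

A: 7/4 = 1.75 chords/bar.
B: 6/2.5 = 2.4 chords/bar.
C: 4/5 = 0.8 chords/bar.
D: 6/5 = 1.2 chords/bar.
E: 5/2 = 2.5 chords/bar.
Fastest is E at 2.5 chords/bar.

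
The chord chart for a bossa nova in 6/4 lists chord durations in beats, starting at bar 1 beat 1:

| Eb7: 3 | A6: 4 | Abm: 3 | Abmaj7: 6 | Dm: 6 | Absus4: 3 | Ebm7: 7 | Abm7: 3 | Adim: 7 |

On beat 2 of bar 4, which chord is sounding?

Dm

Beat 2 of bar 4 is beat (4−1)×6 + 2 = 20 overall.
Running totals: Eb7 ends at 3, A6 ends at 7, Abm ends at 10, Abmaj7 ends at 16, Dm ends at 22.
Beat 20 falls within Dm.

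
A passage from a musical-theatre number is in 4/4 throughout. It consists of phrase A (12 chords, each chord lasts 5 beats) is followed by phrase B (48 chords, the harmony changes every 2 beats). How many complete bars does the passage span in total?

39 bars

A: 12 × 5 = 60 beats = 15 bars.
B: 48 × 2 = 96 beats = 24 bars.
Total: 15 + 24 = 39 bars.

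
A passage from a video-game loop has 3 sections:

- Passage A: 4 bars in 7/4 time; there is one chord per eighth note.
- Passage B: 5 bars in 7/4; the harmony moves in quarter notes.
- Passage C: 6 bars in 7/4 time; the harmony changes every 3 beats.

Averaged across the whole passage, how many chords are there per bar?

A: 4 bars of 7 beats is 28 beats; at 0.5 beats each that's 56 chords.
B: 5 bars of 7 beats is 35 beats; at 1 beat each that's 35 chords.
C: 6 bars of 7 beats is 42 beats; at 3 beats each that's 14 chords.
Overall: 105 chords over 15 bars → 105/15 = 7 chords per bar.

7 chords per bar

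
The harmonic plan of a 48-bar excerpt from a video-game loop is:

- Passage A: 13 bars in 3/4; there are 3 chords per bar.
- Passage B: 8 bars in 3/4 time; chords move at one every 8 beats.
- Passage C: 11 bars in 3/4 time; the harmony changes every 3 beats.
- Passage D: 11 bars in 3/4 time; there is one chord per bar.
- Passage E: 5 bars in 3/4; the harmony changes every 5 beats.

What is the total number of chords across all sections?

67 chords

A: 13 bars × 3 beats = 39 beats; 1 beat/chord → 39 chords.
B: 8 bars × 3 beats = 24 beats; 8 beats/chord → 3 chords.
C: 11 bars × 3 beats = 33 beats; 3 beats/chord → 11 chords.
D: 11 bars × 3 beats = 33 beats; 3 beats/chord → 11 chords.
E: 5 bars × 3 beats = 15 beats; 5 beats/chord → 3 chords.
Total: 39 + 3 + 11 + 11 + 3 = 67.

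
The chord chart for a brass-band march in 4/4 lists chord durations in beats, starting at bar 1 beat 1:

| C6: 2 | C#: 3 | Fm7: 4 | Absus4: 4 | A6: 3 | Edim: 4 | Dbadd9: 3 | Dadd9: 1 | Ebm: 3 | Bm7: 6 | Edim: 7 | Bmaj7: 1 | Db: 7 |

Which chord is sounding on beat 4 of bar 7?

Bm7

Beat 4 of bar 7 is beat (7−1)×4 + 4 = 28 overall.
Running totals: C6 ends at 2, C# ends at 5, Fm7 ends at 9, Absus4 ends at 13, A6 ends at 16, Edim ends at 20, Dbadd9 ends at 23, Dadd9 ends at 24, Ebm ends at 27, Bm7 ends at 33.
Beat 28 falls within Bm7.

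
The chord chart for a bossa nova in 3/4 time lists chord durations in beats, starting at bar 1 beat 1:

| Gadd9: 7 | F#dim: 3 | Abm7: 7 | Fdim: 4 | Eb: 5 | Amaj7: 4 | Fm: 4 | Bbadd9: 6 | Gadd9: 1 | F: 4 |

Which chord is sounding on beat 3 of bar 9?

Amaj7

Beat 3 of bar 9 is beat (9−1)×3 + 3 = 27 overall.
Running totals: Gadd9 ends at 7, F#dim ends at 10, Abm7 ends at 17, Fdim ends at 21, Eb ends at 26, Amaj7 ends at 30.
Beat 27 falls within Amaj7.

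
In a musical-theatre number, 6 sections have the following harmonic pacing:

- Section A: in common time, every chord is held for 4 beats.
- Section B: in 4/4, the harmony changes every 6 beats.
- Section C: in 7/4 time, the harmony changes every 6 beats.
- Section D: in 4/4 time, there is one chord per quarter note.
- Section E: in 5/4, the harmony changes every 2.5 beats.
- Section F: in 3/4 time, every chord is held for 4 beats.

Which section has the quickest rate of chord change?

A: each chord is 4 beats in 4/4, so 1 per bar.
B: each chord is 6 beats in 4/4, so 2/3 per bar.
C: each chord is 6 beats in 7/4, so 7/6 per bar.
D: each chord is 1 beat in 4/4, so 4 per bar.
E: each chord is 2.5 beats in 5/4, so 2 per bar.
F: each chord is 4 beats in 3/4, so 0.75 per bar.
Fastest is D at 4 chords/bar.

Section D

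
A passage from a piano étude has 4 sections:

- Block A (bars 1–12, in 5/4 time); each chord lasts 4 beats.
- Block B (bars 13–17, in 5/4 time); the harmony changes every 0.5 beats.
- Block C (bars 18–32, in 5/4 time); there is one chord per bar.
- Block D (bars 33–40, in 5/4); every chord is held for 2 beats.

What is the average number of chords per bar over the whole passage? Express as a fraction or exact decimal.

2.5 chords per bar

A: 12 × 5 = 60 beats ÷ 4 = 15 chords.
B: 5 × 5 = 25 beats ÷ 0.5 = 50 chords.
C: 15 × 5 = 75 beats ÷ 5 = 15 chords.
D: 8 × 5 = 40 beats ÷ 2 = 20 chords.
Overall: 100 chords over 40 bars → 100/40 = 2.5 chords per bar.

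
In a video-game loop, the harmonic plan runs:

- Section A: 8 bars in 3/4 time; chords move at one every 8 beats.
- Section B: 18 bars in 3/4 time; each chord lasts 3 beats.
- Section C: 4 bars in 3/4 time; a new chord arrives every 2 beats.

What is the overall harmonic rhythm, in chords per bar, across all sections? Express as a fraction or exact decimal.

A: 8 × 3 = 24 beats ÷ 8 = 3 chords.
B: 18 × 3 = 54 beats ÷ 3 = 18 chords.
C: 4 × 3 = 12 beats ÷ 2 = 6 chords.
Overall: 27 chords over 30 bars → 27/30 = 0.9 chords per bar.

0.9 chords per bar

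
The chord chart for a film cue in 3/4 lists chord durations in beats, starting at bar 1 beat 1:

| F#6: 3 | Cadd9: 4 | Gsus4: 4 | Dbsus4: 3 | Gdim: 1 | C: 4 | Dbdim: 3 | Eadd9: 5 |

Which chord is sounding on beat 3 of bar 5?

Beat 3 of bar 5 is beat (5−1)×3 + 3 = 15 overall.
Running totals: F#6 ends at 3, Cadd9 ends at 7, Gsus4 ends at 11, Dbsus4 ends at 14, Gdim ends at 15.
Beat 15 falls within Gdim.

Gdim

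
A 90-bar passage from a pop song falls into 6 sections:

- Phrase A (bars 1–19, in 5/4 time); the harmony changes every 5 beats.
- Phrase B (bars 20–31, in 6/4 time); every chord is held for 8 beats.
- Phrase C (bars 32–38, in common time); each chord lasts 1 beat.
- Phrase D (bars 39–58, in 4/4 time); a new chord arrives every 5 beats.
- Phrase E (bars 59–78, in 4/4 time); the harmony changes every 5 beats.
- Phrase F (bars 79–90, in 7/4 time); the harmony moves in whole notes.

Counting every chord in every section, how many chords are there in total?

109 chords

A: 19·5 = 95 beats, 95/5 = 19 chords.
B: 12·6 = 72 beats, 72/8 = 9 chords.
C: 7·4 = 28 beats, 28/1 = 28 chords.
D: 20·4 = 80 beats, 80/5 = 16 chords.
E: 20·4 = 80 beats, 80/5 = 16 chords.
F: 12·7 = 84 beats, 84/4 = 21 chords.
Total: 19 + 9 + 28 + 16 + 16 + 21 = 109.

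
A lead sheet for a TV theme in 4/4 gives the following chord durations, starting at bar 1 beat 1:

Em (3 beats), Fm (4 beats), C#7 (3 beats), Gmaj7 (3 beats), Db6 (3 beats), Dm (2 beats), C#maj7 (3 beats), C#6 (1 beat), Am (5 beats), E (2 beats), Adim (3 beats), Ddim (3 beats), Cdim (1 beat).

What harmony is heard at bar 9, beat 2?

Beat 2 of bar 9 is beat (9−1)×4 + 2 = 34 overall.
Running totals: Em ends at 3, Fm ends at 7, C#7 ends at 10, Gmaj7 ends at 13, Db6 ends at 16, Dm ends at 18, C#maj7 ends at 21, C#6 ends at 22, Am ends at 27, E ends at 29, Adim ends at 32, Ddim ends at 35.
Beat 34 falls within Ddim.

Ddim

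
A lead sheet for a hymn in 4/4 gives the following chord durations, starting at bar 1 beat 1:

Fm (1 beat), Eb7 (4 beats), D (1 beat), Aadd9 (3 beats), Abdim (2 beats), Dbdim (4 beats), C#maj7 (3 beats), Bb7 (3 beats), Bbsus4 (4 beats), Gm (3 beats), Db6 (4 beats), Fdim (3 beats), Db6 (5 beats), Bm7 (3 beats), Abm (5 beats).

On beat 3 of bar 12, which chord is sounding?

Beat 3 of bar 12 is beat (12−1)×4 + 3 = 47 overall.
Running totals: Fm ends at 1, Eb7 ends at 5, D ends at 6, Aadd9 ends at 9, Abdim ends at 11, Dbdim ends at 15, C#maj7 ends at 18, Bb7 ends at 21, Bbsus4 ends at 25, Gm ends at 28, Db6 ends at 32, Fdim ends at 35, Db6 ends at 40, Bm7 ends at 43, Abm ends at 48.
Beat 47 falls within Abm.

Abm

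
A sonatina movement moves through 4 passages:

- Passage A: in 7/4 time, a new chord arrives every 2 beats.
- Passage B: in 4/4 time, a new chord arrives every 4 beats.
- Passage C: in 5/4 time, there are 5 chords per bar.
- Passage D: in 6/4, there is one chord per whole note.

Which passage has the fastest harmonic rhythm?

A: each chord is 2 beats in 7/4, so 3.5 per bar.
B: each chord is 4 beats in 4/4, so 1 per bar.
C: each chord is 1 beat in 5/4, so 5 per bar.
D: each chord is 4 beats in 6/4, so 1.5 per bar.
Fastest is C at 5 chords/bar.

Passage C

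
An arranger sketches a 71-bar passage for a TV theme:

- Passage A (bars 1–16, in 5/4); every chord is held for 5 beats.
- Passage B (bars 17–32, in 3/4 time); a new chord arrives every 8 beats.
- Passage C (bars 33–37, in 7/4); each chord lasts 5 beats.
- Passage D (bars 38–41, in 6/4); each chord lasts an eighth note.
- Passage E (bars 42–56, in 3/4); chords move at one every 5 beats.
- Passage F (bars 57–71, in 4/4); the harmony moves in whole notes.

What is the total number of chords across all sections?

101 chords

A: 16 bars × 5 beats = 80 beats; 5 beats/chord → 16 chords.
B: 16 bars × 3 beats = 48 beats; 8 beats/chord → 6 chords.
C: 5 bars × 7 beats = 35 beats; 5 beats/chord → 7 chords.
D: 4 bars × 6 beats = 24 beats; 0.5 beats/chord → 48 chords.
E: 15 bars × 3 beats = 45 beats; 5 beats/chord → 9 chords.
F: 15 bars × 4 beats = 60 beats; 4 beats/chord → 15 chords.
Total: 16 + 6 + 7 + 48 + 9 + 15 = 101.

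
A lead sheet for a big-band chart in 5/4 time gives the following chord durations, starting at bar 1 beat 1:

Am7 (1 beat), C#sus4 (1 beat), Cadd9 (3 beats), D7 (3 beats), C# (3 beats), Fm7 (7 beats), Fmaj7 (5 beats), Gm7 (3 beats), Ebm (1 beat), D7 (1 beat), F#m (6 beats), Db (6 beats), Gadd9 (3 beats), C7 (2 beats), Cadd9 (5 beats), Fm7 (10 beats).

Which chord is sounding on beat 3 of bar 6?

D7

Beat 3 of bar 6 is beat (6−1)×5 + 3 = 28 overall.
Running totals: Am7 ends at 1, C#sus4 ends at 2, Cadd9 ends at 5, D7 ends at 8, C# ends at 11, Fm7 ends at 18, Fmaj7 ends at 23, Gm7 ends at 26, Ebm ends at 27, D7 ends at 28.
Beat 28 falls within D7.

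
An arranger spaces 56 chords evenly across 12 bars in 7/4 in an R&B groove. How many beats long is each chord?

1.5 beats

12 bars × 7 beats/bar = 84 beats total.
84 beats ÷ 56 chords = 1.5 beats per chord.
(That is a dotted quarter note.)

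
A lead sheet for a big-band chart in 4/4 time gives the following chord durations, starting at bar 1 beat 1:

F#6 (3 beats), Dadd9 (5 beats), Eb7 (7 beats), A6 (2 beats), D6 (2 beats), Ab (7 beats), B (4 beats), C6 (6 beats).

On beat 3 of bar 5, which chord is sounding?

D6

Beat 3 of bar 5 is beat (5−1)×4 + 3 = 19 overall.
Running totals: F#6 ends at 3, Dadd9 ends at 8, Eb7 ends at 15, A6 ends at 17, D6 ends at 19.
Beat 19 falls within D6.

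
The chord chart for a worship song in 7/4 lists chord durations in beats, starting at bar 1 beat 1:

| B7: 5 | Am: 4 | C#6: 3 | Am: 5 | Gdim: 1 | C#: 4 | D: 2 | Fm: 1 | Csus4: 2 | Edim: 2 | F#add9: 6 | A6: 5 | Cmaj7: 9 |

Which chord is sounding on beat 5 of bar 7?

Cmaj7

Beat 5 of bar 7 is beat (7−1)×7 + 5 = 47 overall.
Running totals: B7 ends at 5, Am ends at 9, C#6 ends at 12, Am ends at 17, Gdim ends at 18, C# ends at 22, D ends at 24, Fm ends at 25, Csus4 ends at 27, Edim ends at 29, F#add9 ends at 35, A6 ends at 40, Cmaj7 ends at 49.
Beat 47 falls within Cmaj7.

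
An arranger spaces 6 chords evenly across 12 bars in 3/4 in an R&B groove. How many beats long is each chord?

12 bars × 3 beats/bar = 36 beats total.
36 beats ÷ 6 chords = 6 beats per chord.

6 beats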